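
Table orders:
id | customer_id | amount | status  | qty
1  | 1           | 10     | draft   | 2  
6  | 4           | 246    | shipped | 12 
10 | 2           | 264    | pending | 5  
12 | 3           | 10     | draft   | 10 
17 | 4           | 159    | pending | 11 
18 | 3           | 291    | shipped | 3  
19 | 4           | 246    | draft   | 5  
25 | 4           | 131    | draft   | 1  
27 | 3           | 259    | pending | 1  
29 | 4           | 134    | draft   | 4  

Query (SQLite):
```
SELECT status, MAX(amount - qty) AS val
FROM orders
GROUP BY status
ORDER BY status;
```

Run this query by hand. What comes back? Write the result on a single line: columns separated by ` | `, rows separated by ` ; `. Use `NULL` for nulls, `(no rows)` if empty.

draft | 241 ; pending | 259 ; shipped | 288

For each row compute amount - qty.
Group by status; take MAX of the expression per group.
  draft: ids {1, 12, 19, 25, 29} → MAX(amount - qty)=241
  pending: ids {10, 17, 27} → MAX(amount - qty)=259
  shipped: ids {6, 18} → MAX(amount - qty)=288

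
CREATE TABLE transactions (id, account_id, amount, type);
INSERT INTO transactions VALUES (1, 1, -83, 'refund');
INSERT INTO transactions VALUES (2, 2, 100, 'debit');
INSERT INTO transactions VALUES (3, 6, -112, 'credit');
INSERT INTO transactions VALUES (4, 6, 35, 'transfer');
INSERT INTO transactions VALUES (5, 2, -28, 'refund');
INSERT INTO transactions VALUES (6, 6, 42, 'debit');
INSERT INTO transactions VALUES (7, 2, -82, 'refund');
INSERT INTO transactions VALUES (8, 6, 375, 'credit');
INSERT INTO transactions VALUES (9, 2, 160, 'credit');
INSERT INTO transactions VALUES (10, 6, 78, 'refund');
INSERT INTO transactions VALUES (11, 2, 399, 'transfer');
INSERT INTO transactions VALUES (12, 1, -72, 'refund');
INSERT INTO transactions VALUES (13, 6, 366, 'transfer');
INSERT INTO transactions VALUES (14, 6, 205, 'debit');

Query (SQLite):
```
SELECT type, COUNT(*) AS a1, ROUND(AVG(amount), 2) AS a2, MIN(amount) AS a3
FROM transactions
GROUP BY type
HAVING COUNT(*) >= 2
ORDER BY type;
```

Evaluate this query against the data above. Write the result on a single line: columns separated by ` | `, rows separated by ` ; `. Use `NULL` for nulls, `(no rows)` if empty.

Group transactions by type.
Per group compute: COUNT(*), ROUND(AVG(amount), 2), MIN(amount).
HAVING: drop groups with fewer than 2 rows.
  credit: ids {3, 8, 9} → COUNT(*)=3, ROUND(AVG(amount), 2)=141, MIN(amount)=-112
  debit: ids {2, 6, 14} → COUNT(*)=3, ROUND(AVG(amount), 2)=115.67, MIN(amount)=42
  refund: ids {1, 5, 7, 10, 12} → COUNT(*)=5, ROUND(AVG(amount), 2)=-37.4, MIN(amount)=-83
  transfer: ids {4, 11, 13} → COUNT(*)=3, ROUND(AVG(amount), 2)=266.67, MIN(amount)=35

credit | 3 | 141 | -112 ; debit | 3 | 115.67 | 42 ; refund | 5 | -37.4 | -83 ; transfer | 3 | 266.67 | 35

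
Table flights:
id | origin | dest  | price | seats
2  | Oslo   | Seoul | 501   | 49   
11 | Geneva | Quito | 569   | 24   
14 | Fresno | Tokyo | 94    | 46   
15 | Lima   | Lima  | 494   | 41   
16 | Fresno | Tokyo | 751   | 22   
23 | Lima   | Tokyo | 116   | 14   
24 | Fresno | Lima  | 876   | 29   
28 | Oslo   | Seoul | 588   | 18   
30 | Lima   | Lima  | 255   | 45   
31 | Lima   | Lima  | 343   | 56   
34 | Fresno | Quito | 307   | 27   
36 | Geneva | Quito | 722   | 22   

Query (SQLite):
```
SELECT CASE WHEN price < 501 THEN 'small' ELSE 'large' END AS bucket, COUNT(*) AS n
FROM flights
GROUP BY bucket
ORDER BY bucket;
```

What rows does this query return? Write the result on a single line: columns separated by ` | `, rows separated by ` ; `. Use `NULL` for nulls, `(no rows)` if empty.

large | 6 ; small | 6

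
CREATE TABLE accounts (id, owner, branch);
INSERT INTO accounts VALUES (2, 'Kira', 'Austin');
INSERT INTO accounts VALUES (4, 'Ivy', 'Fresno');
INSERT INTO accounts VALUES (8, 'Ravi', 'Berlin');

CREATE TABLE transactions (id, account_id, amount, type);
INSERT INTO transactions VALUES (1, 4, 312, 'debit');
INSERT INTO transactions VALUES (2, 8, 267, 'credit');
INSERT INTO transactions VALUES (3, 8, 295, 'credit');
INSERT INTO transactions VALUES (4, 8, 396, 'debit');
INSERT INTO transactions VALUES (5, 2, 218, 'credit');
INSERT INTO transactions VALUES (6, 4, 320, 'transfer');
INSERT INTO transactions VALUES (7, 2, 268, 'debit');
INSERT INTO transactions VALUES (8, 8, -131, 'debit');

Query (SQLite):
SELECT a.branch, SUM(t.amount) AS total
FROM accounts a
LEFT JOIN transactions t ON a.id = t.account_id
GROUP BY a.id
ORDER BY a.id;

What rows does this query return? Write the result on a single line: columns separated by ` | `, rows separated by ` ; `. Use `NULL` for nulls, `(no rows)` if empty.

LEFT JOIN keeps every accounts row; unmatched ones get NULL for transactions columns.
Group by accounts.id and compute SUM(t.amount). SUM over an all-NULL group is NULL.
  2: ids {5, 7} → SUM(t.amount)=486
  4: ids {1, 6} → SUM(t.amount)=632
  8: ids {2, 3, 4, 8} → SUM(t.amount)=827

Austin | 486 ; Fresno | 632 ; Berlin | 827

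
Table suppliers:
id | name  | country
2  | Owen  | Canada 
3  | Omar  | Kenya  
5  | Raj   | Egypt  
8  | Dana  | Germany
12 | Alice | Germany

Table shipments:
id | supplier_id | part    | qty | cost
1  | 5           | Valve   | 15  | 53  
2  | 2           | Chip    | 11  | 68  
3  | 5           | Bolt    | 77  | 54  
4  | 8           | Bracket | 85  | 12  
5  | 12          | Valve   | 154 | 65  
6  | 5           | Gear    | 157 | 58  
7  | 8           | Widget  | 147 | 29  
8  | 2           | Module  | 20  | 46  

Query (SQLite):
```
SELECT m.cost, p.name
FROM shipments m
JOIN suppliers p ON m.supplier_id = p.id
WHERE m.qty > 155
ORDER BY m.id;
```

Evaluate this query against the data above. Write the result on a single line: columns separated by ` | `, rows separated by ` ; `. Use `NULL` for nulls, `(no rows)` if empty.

58 | Raj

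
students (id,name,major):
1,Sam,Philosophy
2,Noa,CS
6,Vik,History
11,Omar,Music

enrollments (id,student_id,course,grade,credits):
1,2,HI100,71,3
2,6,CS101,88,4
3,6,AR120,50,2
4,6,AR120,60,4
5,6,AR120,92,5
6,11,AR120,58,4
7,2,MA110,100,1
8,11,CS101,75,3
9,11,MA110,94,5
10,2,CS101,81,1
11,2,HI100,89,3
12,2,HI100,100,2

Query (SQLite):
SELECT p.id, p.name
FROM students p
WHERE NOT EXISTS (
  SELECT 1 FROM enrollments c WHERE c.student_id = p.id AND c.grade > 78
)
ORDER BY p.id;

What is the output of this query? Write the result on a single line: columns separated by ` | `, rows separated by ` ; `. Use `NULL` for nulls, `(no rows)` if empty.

1 | Sam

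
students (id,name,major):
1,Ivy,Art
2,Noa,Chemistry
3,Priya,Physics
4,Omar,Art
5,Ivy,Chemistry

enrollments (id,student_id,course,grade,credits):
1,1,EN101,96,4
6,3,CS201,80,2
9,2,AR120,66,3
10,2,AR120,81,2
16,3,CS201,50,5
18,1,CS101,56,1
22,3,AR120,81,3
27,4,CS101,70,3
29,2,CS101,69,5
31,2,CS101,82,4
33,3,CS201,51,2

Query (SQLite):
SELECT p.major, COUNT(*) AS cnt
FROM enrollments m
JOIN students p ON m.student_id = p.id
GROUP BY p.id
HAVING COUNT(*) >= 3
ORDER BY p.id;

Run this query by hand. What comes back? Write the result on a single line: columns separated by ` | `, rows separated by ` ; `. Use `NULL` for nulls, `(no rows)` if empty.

Chemistry | 4 ; Physics | 4

Join each enrollments row to its students via student_id.
Group joined rows by students.id; compute COUNT(*) per group.
HAVING: keep groups with count ≥ 3.
  1: ids {1, 18} → COUNT(*)=2
  2: ids {9, 10, 29, 31} → COUNT(*)=4
  3: ids {6, 16, 22, 33} → COUNT(*)=4
  4: ids {27} → COUNT(*)=1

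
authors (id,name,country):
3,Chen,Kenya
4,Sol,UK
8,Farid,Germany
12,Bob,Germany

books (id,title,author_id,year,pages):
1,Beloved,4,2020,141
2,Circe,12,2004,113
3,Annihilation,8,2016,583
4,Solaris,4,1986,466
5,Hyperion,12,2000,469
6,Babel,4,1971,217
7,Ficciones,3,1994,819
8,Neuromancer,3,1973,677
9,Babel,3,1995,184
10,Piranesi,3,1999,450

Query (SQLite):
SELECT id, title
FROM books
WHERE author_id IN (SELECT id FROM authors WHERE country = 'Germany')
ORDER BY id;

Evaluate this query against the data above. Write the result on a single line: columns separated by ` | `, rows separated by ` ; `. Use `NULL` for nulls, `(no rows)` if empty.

Inner query: authors.id where country = 'Germany'.
Outer: keep books rows whose author_id is in that set.
Inner query → {8, 12}

2 | Circe ; 3 | Annihilation ; 5 | Hyperion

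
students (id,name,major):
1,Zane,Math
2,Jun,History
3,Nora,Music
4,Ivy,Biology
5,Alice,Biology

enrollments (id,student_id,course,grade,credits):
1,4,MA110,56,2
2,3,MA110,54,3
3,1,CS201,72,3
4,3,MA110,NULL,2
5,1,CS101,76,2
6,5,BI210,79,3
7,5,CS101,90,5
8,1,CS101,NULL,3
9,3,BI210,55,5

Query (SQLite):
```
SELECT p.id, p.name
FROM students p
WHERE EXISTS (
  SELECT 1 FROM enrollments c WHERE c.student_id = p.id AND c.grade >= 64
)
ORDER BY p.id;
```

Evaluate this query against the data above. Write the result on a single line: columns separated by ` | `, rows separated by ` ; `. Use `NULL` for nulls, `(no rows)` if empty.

For each students row, check whether any enrollments with matching student_id has grade >= 64.
Keep rows where that is true.

1 | Zane ; 5 | Alice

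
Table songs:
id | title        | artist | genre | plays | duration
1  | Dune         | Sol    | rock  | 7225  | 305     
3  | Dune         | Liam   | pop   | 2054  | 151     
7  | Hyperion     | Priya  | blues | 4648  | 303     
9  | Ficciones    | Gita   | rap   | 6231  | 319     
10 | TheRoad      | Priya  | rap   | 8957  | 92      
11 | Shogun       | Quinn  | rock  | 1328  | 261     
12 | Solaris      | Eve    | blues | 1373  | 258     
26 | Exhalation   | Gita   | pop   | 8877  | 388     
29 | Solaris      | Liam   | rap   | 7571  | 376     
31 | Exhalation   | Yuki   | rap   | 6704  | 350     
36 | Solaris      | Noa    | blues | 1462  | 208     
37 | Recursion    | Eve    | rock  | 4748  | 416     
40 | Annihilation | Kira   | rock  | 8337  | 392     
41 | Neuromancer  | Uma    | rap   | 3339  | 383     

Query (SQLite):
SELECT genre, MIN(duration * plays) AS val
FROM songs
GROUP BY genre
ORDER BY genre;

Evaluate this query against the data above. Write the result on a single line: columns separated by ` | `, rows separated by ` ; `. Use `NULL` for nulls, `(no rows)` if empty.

blues | 304096 ; pop | 310154 ; rap | 824044 ; rock | 346608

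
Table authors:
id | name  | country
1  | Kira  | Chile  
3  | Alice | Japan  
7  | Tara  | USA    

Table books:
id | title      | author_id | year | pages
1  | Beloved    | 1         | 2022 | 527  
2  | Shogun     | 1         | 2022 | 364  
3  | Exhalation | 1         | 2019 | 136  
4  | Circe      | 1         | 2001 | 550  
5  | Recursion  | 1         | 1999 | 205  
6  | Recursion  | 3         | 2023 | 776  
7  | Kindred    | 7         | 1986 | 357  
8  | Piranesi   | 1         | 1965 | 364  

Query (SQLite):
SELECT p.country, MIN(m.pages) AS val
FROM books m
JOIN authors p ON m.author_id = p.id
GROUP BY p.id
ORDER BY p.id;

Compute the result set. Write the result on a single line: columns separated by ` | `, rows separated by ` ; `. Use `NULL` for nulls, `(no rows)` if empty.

Chile | 136 ; Japan | 776 ; USA | 357

Join each books row to its authors via author_id.
Group joined rows by authors.id; compute MIN(m.pages) per group.
  1: ids {1, 2, 3, 4, 5, 8} → MIN(m.pages)=136
  3: ids {6} → MIN(m.pages)=776
  7: ids {7} → MIN(m.pages)=357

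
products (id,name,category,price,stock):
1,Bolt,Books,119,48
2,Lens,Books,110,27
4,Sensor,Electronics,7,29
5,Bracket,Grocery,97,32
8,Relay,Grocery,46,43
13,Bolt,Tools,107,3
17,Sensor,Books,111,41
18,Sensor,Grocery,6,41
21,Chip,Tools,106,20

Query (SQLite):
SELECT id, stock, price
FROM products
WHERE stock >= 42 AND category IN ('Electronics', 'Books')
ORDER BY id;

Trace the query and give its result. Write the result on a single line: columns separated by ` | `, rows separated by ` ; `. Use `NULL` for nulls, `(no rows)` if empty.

1 | 48 | 119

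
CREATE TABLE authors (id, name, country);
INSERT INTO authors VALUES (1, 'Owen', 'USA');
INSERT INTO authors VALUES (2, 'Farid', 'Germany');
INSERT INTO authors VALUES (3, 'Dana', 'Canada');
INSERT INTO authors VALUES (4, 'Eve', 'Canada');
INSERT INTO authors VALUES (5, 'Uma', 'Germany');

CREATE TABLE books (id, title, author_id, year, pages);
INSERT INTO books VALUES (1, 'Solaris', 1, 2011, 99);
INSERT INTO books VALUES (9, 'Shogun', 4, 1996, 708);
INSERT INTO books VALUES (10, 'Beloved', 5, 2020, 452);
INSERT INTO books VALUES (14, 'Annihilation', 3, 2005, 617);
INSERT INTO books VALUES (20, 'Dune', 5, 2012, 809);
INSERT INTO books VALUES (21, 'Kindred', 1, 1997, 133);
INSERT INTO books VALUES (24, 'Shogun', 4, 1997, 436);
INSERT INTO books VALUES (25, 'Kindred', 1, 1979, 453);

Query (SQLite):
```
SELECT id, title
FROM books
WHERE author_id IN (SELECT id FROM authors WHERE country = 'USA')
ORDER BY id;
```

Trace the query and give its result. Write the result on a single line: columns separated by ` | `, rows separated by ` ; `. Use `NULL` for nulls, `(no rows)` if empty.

Inner query: authors.id where country = 'USA'.
Outer: keep books rows whose author_id is in that set.
Inner query → {1}

1 | Solaris ; 21 | Kindred ; 25 | Kindred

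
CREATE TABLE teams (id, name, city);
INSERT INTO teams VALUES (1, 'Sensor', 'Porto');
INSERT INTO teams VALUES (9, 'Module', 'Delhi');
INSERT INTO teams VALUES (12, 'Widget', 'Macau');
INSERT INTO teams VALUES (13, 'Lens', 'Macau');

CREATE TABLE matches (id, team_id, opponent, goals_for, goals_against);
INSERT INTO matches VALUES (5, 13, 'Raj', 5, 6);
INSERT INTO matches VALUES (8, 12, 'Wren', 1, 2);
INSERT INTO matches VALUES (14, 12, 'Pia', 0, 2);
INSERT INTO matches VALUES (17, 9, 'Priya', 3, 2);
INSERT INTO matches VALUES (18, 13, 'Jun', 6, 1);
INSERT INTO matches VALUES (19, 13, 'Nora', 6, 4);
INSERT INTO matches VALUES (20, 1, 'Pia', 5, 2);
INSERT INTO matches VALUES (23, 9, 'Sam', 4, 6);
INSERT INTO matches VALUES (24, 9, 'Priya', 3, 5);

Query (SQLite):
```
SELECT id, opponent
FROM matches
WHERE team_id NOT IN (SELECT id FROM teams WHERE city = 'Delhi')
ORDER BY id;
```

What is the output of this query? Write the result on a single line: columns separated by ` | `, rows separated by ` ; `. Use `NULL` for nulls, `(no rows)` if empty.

Inner query: teams.id where city = 'Delhi'.
Outer: keep matches rows whose team_id is not in that set.
Inner query → {9}

5 | Raj ; 8 | Wren ; 14 | Pia ; 18 | Jun ; 19 | Nora ; 20 | Pia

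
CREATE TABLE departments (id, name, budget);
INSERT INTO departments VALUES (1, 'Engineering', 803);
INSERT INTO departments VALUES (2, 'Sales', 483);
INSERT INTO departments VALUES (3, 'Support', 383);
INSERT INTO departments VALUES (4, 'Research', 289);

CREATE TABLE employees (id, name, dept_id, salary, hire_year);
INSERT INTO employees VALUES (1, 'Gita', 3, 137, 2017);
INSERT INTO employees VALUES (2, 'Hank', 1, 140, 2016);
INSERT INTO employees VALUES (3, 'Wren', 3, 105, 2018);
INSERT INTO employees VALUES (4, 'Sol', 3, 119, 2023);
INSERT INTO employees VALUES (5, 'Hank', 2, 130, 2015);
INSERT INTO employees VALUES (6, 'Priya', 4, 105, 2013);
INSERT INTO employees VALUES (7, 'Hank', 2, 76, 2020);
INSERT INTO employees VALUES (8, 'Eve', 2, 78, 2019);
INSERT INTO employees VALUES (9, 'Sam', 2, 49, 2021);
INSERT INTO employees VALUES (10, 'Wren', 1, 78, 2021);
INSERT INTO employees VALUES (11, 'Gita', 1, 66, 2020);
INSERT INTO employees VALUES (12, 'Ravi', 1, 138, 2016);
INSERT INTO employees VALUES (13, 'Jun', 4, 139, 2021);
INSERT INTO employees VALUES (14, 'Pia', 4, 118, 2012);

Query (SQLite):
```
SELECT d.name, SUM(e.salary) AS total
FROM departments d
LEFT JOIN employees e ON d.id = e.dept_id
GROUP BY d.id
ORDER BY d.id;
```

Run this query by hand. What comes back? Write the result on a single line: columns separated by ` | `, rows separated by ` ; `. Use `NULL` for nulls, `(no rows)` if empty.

LEFT JOIN keeps every departments row; unmatched ones get NULL for employees columns.
Group by departments.id and compute SUM(e.salary). SUM over an all-NULL group is NULL.
  1: ids {2, 10, 11, 12} → SUM(e.salary)=422
  2: ids {5, 7, 8, 9} → SUM(e.salary)=333
  3: ids {1, 3, 4} → SUM(e.salary)=361
  4: ids {6, 13, 14} → SUM(e.salary)=362

Engineering | 422 ; Sales | 333 ; Support | 361 ; Research | 362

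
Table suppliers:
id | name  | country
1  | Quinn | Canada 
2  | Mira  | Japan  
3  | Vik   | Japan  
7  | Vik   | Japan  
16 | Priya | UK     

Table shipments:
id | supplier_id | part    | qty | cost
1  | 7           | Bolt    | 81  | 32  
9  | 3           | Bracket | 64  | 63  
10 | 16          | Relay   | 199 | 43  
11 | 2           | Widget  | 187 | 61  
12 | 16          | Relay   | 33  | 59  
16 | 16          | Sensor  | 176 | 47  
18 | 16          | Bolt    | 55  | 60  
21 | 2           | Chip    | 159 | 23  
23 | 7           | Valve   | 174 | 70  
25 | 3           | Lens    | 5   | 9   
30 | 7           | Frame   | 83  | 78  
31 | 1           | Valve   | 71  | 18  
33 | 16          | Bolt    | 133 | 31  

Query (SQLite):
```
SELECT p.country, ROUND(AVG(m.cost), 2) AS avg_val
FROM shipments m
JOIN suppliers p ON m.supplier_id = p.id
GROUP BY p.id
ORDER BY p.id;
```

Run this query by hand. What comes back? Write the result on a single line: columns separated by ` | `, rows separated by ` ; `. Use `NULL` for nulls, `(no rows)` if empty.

Canada | 18 ; Japan | 42 ; Japan | 36 ; Japan | 60 ; UK | 48

Join each shipments row to its suppliers via supplier_id.
Group joined rows by suppliers.id; compute ROUND(AVG(m.cost), 2) per group.
  1: ids {31} → ROUND(AVG(m.cost), 2)=18
  2: ids {11, 21} → ROUND(AVG(m.cost), 2)=42
  3: ids {9, 25} → ROUND(AVG(m.cost), 2)=36
  7: ids {1, 23, 30} → ROUND(AVG(m.cost), 2)=60
  16: ids {10, 12, 16, 18, 33} → ROUND(AVG(m.cost), 2)=48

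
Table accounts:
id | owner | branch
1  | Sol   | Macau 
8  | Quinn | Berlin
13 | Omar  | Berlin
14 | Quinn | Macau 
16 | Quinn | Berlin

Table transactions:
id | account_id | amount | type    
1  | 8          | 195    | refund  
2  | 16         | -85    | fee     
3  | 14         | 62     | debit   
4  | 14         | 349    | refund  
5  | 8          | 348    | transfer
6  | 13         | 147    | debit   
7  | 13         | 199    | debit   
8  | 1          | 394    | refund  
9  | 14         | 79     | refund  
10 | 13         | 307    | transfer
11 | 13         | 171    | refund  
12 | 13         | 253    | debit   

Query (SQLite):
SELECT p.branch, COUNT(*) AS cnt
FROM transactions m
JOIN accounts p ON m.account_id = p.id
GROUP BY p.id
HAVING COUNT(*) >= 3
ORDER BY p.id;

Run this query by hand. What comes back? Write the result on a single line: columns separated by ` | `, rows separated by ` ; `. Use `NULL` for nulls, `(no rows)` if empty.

Join each transactions row to its accounts via account_id.
Group joined rows by accounts.id; compute COUNT(*) per group.
HAVING: keep groups with count ≥ 3.
  1: ids {8} → COUNT(*)=1
  8: ids {1, 5} → COUNT(*)=2
  13: ids {6, 7, 10, 11, 12} → COUNT(*)=5
  14: ids {3, 4, 9} → COUNT(*)=3
  16: ids {2} → COUNT(*)=1

Berlin | 5 ; Macau | 3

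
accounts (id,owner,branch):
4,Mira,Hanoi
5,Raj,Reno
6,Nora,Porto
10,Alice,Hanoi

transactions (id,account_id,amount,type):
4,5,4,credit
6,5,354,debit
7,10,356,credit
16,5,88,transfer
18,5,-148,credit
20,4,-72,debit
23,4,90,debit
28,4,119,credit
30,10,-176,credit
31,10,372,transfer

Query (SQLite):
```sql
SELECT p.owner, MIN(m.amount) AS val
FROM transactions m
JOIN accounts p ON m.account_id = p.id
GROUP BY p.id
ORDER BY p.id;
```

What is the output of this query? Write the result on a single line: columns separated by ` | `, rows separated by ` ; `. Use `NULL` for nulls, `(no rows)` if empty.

Mira | -72 ; Raj | -148 ; Alice | -176

Join each transactions row to its accounts via account_id.
Group joined rows by accounts.id; compute MIN(m.amount) per group.
  4: ids {20, 23, 28} → MIN(m.amount)=-72
  5: ids {4, 6, 16, 18} → MIN(m.amount)=-148
  10: ids {7, 30, 31} → MIN(m.amount)=-176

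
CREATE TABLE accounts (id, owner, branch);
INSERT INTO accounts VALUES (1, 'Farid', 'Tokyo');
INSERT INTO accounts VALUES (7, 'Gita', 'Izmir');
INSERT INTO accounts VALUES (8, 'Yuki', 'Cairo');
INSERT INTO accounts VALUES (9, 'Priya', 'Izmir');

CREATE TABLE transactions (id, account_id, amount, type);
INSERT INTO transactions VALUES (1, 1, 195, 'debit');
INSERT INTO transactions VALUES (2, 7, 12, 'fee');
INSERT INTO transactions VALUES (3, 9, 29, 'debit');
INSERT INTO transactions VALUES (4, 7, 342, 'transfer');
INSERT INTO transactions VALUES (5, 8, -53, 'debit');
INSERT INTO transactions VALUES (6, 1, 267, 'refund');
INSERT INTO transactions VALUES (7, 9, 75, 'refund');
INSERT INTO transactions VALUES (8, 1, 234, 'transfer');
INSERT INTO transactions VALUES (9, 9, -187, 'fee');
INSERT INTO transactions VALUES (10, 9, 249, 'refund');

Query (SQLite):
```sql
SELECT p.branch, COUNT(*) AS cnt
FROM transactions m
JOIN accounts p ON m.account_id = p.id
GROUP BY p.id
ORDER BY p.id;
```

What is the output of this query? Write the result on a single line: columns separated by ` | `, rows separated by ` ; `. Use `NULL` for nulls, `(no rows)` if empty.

Tokyo | 3 ; Izmir | 2 ; Cairo | 1 ; Izmir | 4

Join each transactions row to its accounts via account_id.
Group joined rows by accounts.id; compute COUNT(*) per group.
  1: ids {1, 6, 8} → COUNT(*)=3
  7: ids {2, 4} → COUNT(*)=2
  8: ids {5} → COUNT(*)=1
  9: ids {3, 7, 9, 10} → COUNT(*)=4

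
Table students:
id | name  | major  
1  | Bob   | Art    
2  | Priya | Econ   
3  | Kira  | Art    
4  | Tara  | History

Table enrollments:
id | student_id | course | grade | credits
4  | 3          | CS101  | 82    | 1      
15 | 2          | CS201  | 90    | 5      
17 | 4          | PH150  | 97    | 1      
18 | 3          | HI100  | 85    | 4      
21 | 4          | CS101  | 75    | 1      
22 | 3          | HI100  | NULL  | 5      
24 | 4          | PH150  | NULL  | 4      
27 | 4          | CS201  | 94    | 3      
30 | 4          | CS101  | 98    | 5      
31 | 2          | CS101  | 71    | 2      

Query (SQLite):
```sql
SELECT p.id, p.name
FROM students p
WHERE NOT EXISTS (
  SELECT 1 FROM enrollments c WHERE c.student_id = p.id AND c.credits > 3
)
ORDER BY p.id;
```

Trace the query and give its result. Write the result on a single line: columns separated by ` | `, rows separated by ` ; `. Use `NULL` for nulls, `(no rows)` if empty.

1 | Bob

For each students row, check whether any enrollments with matching student_id has credits > 3.
Keep rows where that is false.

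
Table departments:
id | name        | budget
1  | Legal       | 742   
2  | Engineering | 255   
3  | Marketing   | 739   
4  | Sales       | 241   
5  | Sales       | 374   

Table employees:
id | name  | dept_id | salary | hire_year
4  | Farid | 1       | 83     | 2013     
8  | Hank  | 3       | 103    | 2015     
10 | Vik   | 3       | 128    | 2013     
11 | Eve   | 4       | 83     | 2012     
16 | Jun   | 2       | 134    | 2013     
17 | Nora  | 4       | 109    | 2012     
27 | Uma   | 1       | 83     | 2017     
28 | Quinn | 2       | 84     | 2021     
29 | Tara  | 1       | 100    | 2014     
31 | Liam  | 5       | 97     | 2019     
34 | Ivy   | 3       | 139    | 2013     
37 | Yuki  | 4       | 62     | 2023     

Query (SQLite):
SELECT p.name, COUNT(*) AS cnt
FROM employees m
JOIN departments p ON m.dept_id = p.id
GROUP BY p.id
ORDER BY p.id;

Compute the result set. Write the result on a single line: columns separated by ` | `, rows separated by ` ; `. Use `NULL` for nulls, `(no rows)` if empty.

Join each employees row to its departments via dept_id.
Group joined rows by departments.id; compute COUNT(*) per group.
  1: ids {4, 27, 29} → COUNT(*)=3
  2: ids {16, 28} → COUNT(*)=2
  3: ids {8, 10, 34} → COUNT(*)=3
  4: ids {11, 17, 37} → COUNT(*)=3
  5: ids {31} → COUNT(*)=1

Legal | 3 ; Engineering | 2 ; Marketing | 3 ; Sales | 3 ; Sales | 1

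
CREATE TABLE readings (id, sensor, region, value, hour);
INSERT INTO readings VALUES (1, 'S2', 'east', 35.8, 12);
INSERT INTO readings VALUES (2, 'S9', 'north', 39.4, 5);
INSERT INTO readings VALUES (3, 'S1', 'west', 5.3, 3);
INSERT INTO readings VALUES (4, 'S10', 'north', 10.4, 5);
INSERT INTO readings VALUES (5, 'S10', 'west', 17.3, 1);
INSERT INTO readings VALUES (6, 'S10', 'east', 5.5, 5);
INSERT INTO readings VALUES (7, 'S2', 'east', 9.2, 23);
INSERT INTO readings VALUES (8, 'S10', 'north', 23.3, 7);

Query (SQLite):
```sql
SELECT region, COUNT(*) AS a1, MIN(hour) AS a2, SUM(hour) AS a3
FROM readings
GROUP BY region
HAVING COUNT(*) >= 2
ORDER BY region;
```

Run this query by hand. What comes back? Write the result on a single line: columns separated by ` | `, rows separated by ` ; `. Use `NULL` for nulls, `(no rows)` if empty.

Group readings by region.
Per group compute: COUNT(*), MIN(hour), SUM(hour).
HAVING: drop groups with fewer than 2 rows.
  east: ids {1, 6, 7} → COUNT(*)=3, MIN(hour)=5, SUM(hour)=40
  north: ids {2, 4, 8} → COUNT(*)=3, MIN(hour)=5, SUM(hour)=17
  west: ids {3, 5} → COUNT(*)=2, MIN(hour)=1, SUM(hour)=4

east | 3 | 5 | 40 ; north | 3 | 5 | 17 ; west | 2 | 1 | 4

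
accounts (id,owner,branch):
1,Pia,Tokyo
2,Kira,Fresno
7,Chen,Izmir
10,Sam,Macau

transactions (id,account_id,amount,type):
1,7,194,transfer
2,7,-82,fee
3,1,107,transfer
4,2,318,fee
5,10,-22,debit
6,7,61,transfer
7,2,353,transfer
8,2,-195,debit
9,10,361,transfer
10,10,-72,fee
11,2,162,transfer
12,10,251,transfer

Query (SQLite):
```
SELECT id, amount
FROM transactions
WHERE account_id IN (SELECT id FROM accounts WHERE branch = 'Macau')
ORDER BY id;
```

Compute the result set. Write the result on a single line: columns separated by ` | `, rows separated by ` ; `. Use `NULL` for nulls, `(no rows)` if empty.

Inner query: accounts.id where branch = 'Macau'.
Outer: keep transactions rows whose account_id is in that set.
Inner query → {10}

5 | -22 ; 9 | 361 ; 10 | -72 ; 12 | 251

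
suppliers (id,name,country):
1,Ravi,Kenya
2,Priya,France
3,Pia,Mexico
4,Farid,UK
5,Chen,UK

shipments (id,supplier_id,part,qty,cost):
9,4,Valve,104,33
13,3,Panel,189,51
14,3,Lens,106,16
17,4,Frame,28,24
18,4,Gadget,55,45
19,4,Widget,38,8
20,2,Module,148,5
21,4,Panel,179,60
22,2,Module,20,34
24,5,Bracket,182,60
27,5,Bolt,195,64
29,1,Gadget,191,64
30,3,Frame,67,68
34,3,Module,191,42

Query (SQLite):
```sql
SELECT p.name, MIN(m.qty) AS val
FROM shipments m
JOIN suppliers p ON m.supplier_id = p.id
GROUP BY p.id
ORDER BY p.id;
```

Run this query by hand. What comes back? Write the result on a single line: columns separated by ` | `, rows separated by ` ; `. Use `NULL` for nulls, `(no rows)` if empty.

Join each shipments row to its suppliers via supplier_id.
Group joined rows by suppliers.id; compute MIN(m.qty) per group.
  1: ids {29} → MIN(m.qty)=191
  2: ids {20, 22} → MIN(m.qty)=20
  3: ids {13, 14, 30, 34} → MIN(m.qty)=67
  4: ids {9, 17, 18, 19, 21} → MIN(m.qty)=28
  5: ids {24, 27} → MIN(m.qty)=182

Ravi | 191 ; Priya | 20 ; Pia | 67 ; Farid | 28 ; Chen | 182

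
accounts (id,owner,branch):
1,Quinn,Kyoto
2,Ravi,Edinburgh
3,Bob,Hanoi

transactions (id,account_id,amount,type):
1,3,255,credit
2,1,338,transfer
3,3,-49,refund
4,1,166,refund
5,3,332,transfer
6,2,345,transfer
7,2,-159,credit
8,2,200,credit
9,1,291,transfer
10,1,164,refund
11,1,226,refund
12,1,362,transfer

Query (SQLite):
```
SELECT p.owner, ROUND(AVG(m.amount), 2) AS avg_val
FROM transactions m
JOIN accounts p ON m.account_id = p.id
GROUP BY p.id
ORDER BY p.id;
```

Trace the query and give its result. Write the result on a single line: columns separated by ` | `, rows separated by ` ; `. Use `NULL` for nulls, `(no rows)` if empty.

Join each transactions row to its accounts via account_id.
Group joined rows by accounts.id; compute ROUND(AVG(m.amount), 2) per group.
  1: ids {2, 4, 9, 10, 11, 12} → ROUND(AVG(m.amount), 2)=257.83
  2: ids {6, 7, 8} → ROUND(AVG(m.amount), 2)=128.67
  3: ids {1, 3, 5} → ROUND(AVG(m.amount), 2)=179.33

Quinn | 257.83 ; Ravi | 128.67 ; Bob | 179.33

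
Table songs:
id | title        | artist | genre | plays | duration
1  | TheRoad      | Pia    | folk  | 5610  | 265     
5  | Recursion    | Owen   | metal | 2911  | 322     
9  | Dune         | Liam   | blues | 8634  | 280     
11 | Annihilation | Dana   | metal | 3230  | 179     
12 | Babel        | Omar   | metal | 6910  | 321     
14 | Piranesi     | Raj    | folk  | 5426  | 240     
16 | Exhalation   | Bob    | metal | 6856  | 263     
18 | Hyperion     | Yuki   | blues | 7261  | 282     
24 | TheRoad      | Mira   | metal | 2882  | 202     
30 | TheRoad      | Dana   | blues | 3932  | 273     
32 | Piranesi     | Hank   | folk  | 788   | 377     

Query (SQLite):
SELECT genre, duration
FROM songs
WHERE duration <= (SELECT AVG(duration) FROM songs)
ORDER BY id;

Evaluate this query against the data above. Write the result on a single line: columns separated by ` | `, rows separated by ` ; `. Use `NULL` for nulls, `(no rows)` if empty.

folk | 265 ; metal | 179 ; folk | 240 ; metal | 263 ; metal | 202 ; blues | 273

Scalar subquery: AVG(duration) over all songs rows = 273.090909 (≈; comparison uses full precision).
Keep rows where duration <= that value.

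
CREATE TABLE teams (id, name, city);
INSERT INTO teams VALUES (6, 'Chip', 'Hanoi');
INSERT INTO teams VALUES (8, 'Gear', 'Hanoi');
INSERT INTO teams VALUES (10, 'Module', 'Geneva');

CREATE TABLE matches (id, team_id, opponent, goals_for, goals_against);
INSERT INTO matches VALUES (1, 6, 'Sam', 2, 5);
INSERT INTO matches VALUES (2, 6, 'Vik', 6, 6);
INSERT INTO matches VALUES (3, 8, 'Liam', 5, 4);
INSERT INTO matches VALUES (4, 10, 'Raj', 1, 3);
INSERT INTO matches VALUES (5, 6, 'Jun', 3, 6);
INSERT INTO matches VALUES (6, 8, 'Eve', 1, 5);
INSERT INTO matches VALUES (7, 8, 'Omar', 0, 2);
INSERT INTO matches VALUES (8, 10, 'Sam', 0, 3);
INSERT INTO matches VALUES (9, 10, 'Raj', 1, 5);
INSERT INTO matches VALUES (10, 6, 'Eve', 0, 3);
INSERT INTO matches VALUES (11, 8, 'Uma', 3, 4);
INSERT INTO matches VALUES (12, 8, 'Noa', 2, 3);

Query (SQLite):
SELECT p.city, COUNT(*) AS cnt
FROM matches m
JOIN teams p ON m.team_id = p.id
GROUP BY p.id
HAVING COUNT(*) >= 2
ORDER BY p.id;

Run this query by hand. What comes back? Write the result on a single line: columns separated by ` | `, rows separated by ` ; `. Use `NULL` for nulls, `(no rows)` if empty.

Join each matches row to its teams via team_id.
Group joined rows by teams.id; compute COUNT(*) per group.
HAVING: keep groups with count ≥ 2.
  6: ids {1, 2, 5, 10} → COUNT(*)=4
  8: ids {3, 6, 7, 11, 12} → COUNT(*)=5
  10: ids {4, 8, 9} → COUNT(*)=3

Hanoi | 4 ; Hanoi | 5 ; Geneva | 3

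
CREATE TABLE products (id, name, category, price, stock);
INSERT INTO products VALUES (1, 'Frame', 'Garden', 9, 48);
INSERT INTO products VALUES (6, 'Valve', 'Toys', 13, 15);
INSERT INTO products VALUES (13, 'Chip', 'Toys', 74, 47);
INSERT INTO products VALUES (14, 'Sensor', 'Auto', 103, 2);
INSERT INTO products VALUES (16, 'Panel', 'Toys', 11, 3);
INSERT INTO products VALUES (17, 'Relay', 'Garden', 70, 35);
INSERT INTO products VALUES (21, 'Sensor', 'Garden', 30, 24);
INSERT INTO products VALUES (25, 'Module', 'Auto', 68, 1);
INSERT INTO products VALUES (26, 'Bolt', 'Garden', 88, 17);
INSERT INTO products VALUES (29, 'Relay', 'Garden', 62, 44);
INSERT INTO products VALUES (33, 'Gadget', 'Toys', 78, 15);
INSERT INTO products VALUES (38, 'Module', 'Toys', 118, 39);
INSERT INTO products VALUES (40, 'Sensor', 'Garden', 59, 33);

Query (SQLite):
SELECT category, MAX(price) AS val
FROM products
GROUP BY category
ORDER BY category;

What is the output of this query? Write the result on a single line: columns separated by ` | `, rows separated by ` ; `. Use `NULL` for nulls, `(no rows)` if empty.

Auto | 103 ; Garden | 88 ; Toys | 118

Partition products by category; compute MAX(price) within each group.
  Auto: ids {14, 25} → MAX(price)=103
  Garden: ids {1, 17, 21, 26, 29, 40} → MAX(price)=88
  Toys: ids {6, 13, 16, 33, 38} → MAX(price)=118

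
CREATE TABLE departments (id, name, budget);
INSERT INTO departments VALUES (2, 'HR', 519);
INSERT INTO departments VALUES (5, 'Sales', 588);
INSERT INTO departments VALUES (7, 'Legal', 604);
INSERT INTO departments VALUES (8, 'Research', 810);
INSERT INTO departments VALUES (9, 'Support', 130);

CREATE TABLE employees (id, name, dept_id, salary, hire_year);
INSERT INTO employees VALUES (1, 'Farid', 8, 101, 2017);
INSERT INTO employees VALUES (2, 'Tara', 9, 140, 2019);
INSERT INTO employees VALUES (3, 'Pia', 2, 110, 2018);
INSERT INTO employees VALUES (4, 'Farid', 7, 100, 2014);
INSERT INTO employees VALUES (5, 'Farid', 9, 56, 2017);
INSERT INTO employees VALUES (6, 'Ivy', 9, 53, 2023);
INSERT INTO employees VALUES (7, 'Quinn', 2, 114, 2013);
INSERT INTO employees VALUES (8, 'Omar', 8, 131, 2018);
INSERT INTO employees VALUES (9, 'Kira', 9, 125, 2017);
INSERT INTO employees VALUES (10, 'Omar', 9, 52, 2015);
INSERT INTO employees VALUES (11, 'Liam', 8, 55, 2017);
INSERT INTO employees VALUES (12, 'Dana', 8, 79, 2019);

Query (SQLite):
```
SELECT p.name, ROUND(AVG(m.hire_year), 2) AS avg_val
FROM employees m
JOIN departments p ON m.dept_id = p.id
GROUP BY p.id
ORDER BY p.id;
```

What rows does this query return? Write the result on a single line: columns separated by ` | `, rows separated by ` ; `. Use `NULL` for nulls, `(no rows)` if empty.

Join each employees row to its departments via dept_id.
Group joined rows by departments.id; compute ROUND(AVG(m.hire_year), 2) per group.
  2: ids {3, 7} → ROUND(AVG(m.hire_year), 2)=2015.5
  7: ids {4} → ROUND(AVG(m.hire_year), 2)=2014
  8: ids {1, 8, 11, 12} → ROUND(AVG(m.hire_year), 2)=2017.75
  9: ids {2, 5, 6, 9, 10} → ROUND(AVG(m.hire_year), 2)=2018.2

HR | 2015.5 ; Legal | 2014 ; Research | 2017.75 ; Support | 2018.2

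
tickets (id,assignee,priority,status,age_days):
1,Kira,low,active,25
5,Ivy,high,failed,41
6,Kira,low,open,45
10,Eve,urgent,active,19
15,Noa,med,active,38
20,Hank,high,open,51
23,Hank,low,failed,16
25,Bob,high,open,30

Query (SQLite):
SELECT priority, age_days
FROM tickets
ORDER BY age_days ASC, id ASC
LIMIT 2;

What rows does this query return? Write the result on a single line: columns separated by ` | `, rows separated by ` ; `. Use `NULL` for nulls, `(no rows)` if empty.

Sort by age_days asc, tiebreak id asc: (16, id=23), (19, id=10), (25, id=1), (30, id=25), (38, id=15) …. Take first 2.

low | 16 ; urgent | 19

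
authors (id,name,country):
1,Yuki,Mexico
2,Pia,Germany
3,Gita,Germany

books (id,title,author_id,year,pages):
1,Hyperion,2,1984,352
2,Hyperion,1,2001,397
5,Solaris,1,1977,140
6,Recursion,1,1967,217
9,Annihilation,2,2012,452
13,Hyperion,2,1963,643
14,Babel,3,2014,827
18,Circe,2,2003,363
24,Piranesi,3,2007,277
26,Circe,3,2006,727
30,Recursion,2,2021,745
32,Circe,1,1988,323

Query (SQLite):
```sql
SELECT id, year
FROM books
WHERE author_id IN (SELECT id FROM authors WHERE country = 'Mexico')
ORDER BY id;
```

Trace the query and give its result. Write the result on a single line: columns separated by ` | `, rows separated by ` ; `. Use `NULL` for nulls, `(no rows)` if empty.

Inner query: authors.id where country = 'Mexico'.
Outer: keep books rows whose author_id is in that set.
Inner query → {1}

2 | 2001 ; 5 | 1977 ; 6 | 1967 ; 32 | 1988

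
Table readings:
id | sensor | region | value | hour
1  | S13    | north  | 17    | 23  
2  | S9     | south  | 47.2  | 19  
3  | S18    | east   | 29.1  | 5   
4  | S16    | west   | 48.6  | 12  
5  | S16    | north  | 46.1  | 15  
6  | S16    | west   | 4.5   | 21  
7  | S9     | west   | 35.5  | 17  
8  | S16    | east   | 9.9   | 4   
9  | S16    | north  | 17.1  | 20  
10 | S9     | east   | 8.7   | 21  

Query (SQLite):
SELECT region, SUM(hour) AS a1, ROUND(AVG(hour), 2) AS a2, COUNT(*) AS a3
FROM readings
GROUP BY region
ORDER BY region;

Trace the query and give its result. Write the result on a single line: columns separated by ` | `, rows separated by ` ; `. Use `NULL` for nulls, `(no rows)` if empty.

east | 30 | 10 | 3 ; north | 58 | 19.33 | 3 ; south | 19 | 19 | 1 ; west | 50 | 16.67 | 3

Group readings by region.
Per group compute: SUM(hour), ROUND(AVG(hour), 2), COUNT(*).
  east: ids {3, 8, 10} → SUM(hour)=30, ROUND(AVG(hour), 2)=10, COUNT(*)=3
  north: ids {1, 5, 9} → SUM(hour)=58, ROUND(AVG(hour), 2)=19.33, COUNT(*)=3
  south: ids {2} → SUM(hour)=19, ROUND(AVG(hour), 2)=19, COUNT(*)=1
  west: ids {4, 6, 7} → SUM(hour)=50, ROUND(AVG(hour), 2)=16.67, COUNT(*)=3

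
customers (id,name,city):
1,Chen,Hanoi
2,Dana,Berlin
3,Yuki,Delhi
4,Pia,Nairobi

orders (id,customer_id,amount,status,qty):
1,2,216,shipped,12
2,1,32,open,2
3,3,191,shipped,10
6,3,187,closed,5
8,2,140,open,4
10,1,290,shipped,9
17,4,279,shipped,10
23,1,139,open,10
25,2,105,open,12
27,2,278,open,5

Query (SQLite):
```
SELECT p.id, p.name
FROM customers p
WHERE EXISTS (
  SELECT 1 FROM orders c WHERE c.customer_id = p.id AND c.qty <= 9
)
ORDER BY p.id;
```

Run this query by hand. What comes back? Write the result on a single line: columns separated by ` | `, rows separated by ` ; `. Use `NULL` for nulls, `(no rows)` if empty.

For each customers row, check whether any orders with matching customer_id has qty <= 9.
Keep rows where that is true.

1 | Chen ; 2 | Dana ; 3 | Yuki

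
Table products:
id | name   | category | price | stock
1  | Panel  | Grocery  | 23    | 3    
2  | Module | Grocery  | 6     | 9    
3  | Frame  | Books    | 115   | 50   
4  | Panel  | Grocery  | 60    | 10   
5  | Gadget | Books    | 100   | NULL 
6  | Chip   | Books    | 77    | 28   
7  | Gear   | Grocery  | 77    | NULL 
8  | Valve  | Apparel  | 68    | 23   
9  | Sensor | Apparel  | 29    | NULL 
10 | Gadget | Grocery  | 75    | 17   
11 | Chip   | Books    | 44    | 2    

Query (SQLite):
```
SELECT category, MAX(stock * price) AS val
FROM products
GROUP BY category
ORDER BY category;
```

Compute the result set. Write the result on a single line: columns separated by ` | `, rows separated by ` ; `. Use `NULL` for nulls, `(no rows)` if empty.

Apparel | 1564 ; Books | 5750 ; Grocery | 1275

For each row compute stock * price.
Group by category; take MAX of the expression per group.
  Apparel: ids {8, 9} → MAX(stock * price)=1564
  Books: ids {3, 5, 6, 11} → MAX(stock * price)=5750
  Grocery: ids {1, 2, 4, 7, 10} → MAX(stock * price)=1275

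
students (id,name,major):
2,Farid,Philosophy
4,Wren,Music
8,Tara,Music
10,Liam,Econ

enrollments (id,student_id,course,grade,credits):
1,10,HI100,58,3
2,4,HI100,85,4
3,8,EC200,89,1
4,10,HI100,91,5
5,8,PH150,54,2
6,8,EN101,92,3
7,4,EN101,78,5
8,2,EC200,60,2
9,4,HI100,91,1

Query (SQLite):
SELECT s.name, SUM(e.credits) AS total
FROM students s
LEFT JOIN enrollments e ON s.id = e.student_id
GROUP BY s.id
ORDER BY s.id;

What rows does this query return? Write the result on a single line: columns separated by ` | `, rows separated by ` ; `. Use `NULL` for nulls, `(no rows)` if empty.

Farid | 2 ; Wren | 10 ; Tara | 6 ; Liam | 8

LEFT JOIN keeps every students row; unmatched ones get NULL for enrollments columns.
Group by students.id and compute SUM(e.credits). SUM over an all-NULL group is NULL.
  2: ids {8} → SUM(e.credits)=2
  4: ids {2, 7, 9} → SUM(e.credits)=10
  8: ids {3, 5, 6} → SUM(e.credits)=6
  10: ids {1, 4} → SUM(e.credits)=8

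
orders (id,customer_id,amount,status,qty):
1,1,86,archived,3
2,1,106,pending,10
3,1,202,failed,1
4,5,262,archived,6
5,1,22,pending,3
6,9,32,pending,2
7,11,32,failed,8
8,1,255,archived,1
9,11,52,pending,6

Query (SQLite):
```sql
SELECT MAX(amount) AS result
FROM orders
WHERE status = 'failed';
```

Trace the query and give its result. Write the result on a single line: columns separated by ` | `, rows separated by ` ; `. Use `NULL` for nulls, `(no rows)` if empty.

Rows where status='failed' → amount values: [202, 32].
MAX of non-NULL values = 202.

202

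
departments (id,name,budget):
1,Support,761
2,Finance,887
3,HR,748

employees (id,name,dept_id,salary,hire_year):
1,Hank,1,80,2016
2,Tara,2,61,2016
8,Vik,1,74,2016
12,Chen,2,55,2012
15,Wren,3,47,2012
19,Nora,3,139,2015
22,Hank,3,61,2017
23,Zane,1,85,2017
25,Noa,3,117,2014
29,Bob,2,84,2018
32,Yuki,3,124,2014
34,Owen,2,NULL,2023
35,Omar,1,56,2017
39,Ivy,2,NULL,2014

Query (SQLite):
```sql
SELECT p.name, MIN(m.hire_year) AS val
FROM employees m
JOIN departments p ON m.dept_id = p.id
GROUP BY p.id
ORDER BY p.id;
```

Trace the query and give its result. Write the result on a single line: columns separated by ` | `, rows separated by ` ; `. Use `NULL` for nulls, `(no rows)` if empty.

Join each employees row to its departments via dept_id.
Group joined rows by departments.id; compute MIN(m.hire_year) per group.
  1: ids {1, 8, 23, 35} → MIN(m.hire_year)=2016
  2: ids {2, 12, 29, 34, 39} → MIN(m.hire_year)=2012
  3: ids {15, 19, 22, 25, 32} → MIN(m.hire_year)=2012

Support | 2016 ; Finance | 2012 ; HR | 2012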